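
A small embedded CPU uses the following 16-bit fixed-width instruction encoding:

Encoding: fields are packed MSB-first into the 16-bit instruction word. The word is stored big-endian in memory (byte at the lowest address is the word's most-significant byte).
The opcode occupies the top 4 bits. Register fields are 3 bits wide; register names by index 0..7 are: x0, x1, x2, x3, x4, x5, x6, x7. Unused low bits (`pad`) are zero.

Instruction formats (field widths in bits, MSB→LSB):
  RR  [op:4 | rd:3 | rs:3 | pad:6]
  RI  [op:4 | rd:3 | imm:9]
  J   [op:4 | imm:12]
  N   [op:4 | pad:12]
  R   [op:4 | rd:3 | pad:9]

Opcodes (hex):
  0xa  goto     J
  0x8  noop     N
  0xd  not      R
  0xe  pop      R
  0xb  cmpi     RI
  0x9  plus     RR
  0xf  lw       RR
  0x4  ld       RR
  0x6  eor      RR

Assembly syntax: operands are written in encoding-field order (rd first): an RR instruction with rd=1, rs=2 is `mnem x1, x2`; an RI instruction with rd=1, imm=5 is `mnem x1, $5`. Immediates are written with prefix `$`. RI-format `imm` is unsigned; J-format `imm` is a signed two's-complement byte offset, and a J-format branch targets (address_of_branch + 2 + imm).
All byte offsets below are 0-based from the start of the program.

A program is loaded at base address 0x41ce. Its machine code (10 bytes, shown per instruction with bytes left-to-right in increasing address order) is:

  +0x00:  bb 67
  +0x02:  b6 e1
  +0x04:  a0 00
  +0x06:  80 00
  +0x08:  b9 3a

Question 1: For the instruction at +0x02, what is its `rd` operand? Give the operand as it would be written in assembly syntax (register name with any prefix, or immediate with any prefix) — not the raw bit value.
x3

off 0x02: read b6 e1 as big → 0xb6e1
  op=0xb6e1>>12=0xb ⇒ cmpi (RI)
  [11:9] rd=3 = x3
  [8:0] imm=225 = $225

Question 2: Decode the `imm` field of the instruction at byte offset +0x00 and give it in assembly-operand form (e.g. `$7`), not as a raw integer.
off 0x00: read bb 67 as big → 0xbb67
  top 4b → 0xb → cmpi [RI]
  [11:9] rd=5 = x5
  [8:0] imm=359 = $359

$359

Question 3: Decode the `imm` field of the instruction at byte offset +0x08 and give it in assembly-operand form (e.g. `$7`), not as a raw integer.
@+08  big-endian(b9 3a) = 0xb93a
  op=0xb93a>>12=0xb ⇒ cmpi (RI)
  [11:9] rd=4 = x4
  [8:0] imm=314 = $314

$314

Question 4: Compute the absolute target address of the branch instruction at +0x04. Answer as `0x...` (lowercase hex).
0x41d4

[04] a0 00 → 0xa000
  top 4b → 0xa → goto [J]
  imm: (w>>0)&0xfff=0x0 → $0
  target = base 0x41ce + off 0x04 + 2 + imm 0 = 0x41d4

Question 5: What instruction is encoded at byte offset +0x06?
off 0x06: read 80 00 as big → 0x8000
  op=0x8000>>12=0x8 ⇒ noop (N)

noop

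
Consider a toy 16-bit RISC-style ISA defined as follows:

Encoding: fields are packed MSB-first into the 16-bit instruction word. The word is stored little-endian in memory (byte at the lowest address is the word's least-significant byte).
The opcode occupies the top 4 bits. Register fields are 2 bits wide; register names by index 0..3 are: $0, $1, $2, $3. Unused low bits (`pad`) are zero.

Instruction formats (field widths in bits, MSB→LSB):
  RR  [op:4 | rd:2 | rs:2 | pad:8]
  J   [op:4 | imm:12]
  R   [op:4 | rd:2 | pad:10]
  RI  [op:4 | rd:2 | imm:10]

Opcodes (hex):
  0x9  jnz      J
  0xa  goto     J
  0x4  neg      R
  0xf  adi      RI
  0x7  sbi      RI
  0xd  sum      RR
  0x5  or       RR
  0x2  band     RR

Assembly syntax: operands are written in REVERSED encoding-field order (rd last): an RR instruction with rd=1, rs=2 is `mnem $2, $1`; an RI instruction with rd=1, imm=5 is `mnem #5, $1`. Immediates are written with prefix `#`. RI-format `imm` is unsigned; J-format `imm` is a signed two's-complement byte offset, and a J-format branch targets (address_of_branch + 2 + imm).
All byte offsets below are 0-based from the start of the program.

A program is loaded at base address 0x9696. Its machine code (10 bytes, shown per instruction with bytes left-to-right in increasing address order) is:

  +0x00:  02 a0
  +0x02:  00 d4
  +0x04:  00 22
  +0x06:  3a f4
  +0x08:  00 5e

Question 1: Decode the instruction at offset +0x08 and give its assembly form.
+0x08: 00 5e ⇒ word 0x5e00 (little)
  op=0x5e00>>12=0x5 ⇒ or (RR)
  [11:10] rd=3 = $3
  [9:8] rs=2 = $2

or $2, $3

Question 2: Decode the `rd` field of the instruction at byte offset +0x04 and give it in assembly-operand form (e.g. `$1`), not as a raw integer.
[04] 00 22 → 0x2200
  top 4b → 0x2 → band [RR]
  rd@[11:10]=0x0 ⇒ $0
  rs@[9:8]=0x2 ⇒ $2

$0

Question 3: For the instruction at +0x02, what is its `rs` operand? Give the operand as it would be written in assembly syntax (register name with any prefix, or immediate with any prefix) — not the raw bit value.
$0

+0x02: 00 d4 ⇒ word 0xd400 (little)
  top 4b → 0xd → sum [RR]
  [11:10] rd=1 = $1
  [9:8] rs=0 = $0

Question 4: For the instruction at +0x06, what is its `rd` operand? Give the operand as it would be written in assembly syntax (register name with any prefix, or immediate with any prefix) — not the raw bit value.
@+06  little-endian(3a f4) = 0xf43a
  top 4b → 0xf → adi [RI]
  rd@[11:10]=0x1 ⇒ $1
  imm@[9:0]=0x3a ⇒ #58

$1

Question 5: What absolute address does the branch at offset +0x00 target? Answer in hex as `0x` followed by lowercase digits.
0x969a

@+00  little-endian(02 a0) = 0xa002
  op=0xa002>>12=0xa ⇒ goto (J)
  imm@[11:0]=0x2 ⇒ #2
  target = base 0x9696 + off 0x00 + 2 + imm 2 = 0x969a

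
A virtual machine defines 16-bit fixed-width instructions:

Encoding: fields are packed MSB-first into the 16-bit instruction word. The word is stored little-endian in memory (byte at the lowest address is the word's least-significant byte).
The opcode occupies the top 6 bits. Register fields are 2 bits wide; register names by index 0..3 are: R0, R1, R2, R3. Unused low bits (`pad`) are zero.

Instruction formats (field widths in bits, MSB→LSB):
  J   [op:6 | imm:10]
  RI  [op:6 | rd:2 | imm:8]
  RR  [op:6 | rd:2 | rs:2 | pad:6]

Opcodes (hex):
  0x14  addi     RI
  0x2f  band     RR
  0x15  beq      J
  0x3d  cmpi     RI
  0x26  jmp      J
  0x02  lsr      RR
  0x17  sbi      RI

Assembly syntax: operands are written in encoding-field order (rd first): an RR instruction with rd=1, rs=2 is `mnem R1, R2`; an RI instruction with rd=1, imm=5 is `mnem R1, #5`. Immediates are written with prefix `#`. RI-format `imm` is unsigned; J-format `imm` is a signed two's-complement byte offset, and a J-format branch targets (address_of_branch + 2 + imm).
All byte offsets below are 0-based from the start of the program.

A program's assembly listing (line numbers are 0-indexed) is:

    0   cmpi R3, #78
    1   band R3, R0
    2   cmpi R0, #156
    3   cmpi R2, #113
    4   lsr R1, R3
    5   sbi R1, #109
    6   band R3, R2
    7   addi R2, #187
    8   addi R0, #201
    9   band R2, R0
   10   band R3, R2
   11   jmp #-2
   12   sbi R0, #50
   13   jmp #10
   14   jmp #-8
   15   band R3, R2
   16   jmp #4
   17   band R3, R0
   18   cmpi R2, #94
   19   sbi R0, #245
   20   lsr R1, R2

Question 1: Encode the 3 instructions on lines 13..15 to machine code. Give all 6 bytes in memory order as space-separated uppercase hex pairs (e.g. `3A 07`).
L13: jmp op=0x26:6|imm=10:10 ⇒ 0x980a ⇒ little 0a 98
L14: jmp op=0x26:6|imm=-8:10 ⇒ 0x9bf8 ⇒ little f8 9b
L15: band op=0x2f:6|rd=3:2|rs=2:2|pad=0:6 ⇒ 0xbf80 ⇒ little 80 bf

0A 98 F8 9B 80 BF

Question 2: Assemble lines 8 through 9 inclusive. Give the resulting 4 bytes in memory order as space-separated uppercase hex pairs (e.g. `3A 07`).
C9 50 00 BE

L8: addi op=0x14:6|rd=0:2|imm=201:8 ⇒ 0x50c9 ⇒ little c9 50
L9: band op=0x2f:6|rd=2:2|rs=0:2|pad=0:6 ⇒ 0xbe00 ⇒ little 00 be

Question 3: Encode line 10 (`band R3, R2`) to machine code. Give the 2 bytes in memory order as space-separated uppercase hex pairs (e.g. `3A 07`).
80 BF

line 10 (band): pack op=0x2f:6|rd=3:2|rs=2:2|pad=0:6 = 0xbf80; little→ 80 bf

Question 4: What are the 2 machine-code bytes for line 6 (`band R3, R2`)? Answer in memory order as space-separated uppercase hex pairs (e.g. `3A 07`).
line 6 (band): pack op=0x2f:6|rd=3:2|rs=2:2|pad=0:6 = 0xbf80; little→ 80 bf

80 BF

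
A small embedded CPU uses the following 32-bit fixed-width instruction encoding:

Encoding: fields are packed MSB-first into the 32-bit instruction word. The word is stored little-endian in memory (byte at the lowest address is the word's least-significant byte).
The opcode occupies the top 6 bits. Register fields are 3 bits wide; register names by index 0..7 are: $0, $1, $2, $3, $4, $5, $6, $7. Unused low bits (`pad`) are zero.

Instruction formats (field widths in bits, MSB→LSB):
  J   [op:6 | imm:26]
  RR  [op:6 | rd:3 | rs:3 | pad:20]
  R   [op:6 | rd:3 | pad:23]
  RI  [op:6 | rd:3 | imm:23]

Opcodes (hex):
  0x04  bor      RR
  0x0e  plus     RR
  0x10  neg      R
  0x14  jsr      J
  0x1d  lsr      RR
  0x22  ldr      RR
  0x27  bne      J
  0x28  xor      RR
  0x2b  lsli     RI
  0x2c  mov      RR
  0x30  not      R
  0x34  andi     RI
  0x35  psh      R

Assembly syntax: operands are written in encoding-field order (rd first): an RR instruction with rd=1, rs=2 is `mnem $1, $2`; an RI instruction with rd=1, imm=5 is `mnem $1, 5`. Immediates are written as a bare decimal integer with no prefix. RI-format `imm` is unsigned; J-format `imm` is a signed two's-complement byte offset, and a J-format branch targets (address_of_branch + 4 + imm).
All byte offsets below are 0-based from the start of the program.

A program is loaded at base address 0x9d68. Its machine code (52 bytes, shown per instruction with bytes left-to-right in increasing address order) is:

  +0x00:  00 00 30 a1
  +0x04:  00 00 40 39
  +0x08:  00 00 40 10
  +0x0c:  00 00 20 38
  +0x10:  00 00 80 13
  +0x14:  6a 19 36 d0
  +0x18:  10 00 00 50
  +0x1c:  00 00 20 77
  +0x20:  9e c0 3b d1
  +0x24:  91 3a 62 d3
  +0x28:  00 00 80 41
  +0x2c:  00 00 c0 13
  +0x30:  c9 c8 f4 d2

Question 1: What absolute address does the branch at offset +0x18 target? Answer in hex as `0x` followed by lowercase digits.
+0x18: 10 00 00 50 ⇒ word 0x50000010 (little)
  op=0x50000010>>26=0x14 ⇒ jsr (J)
  [25:0] imm=16 = 16
  target = base 0x9d68 + off 0x18 + 4 + imm 16 = 0x9d94

0x9d94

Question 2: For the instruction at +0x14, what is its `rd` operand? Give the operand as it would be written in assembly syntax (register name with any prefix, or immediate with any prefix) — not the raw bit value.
$0

+0x14: 6a 19 36 d0 ⇒ word 0xd036196a (little)
  top 6b → 0x34 → andi [RI]
  [25:23] rd=0 = $0
  [22:0] imm=3545450 = 3545450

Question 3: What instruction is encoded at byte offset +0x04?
[04] 00 00 40 39 → 0x39400000
  top 6b → 0xe → plus [RR]
  rd@[25:23]=0x2 ⇒ $2
  rs@[22:20]=0x4 ⇒ $4

plus $2, $4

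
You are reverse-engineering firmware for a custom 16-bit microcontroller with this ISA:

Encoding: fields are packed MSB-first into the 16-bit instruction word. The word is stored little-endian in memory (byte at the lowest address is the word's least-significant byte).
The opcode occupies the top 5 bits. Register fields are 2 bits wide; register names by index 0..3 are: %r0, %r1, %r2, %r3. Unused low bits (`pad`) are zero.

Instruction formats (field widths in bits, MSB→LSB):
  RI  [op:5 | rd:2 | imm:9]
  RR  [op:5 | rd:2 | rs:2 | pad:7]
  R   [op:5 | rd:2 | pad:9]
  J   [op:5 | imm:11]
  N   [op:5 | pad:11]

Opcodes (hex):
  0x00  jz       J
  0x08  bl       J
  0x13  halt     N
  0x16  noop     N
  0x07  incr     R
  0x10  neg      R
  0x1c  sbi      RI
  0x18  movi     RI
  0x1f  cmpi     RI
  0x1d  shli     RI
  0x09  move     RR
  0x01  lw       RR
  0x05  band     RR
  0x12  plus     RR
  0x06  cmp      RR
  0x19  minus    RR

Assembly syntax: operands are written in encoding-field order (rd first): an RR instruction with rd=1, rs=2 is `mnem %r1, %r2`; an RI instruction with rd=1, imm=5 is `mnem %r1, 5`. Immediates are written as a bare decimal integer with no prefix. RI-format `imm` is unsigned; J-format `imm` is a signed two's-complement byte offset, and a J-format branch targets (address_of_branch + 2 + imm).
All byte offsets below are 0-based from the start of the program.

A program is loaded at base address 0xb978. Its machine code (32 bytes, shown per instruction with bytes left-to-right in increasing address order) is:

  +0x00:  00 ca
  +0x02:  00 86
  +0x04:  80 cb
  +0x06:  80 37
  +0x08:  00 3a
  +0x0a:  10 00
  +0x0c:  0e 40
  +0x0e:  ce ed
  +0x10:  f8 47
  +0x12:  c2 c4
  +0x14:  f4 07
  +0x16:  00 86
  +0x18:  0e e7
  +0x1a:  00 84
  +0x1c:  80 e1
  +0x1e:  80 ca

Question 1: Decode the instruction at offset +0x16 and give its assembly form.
[16] 00 86 → 0x8600
  opcode bits[15:11]=0x10: neg/R
  [10:9] rd=3 = %r3

neg %r3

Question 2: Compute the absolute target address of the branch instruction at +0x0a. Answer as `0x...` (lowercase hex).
0xb994

+0x0a: 10 00 ⇒ word 0x0010 (little)
  top 5b → 0x0 → jz [J]
  [10:0] imm=16 = 16
  target = base 0xb978 + off 0x0a + 2 + imm 16 = 0xb994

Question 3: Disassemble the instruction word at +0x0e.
shli %r2, 462

+0x0e: ce ed ⇒ word 0xedce (little)
  opcode bits[15:11]=0x1d: shli/RI
  rd@[10:9]=0x2 ⇒ %r2
  imm@[8:0]=0x1ce ⇒ 462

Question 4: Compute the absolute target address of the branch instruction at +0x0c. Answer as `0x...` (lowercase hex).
0xb994

off 0x0c: read 0e 40 as little → 0x400e
  top 5b → 0x8 → bl [J]
  imm@[10:0]=0xe ⇒ 14
  target = base 0xb978 + off 0x0c + 2 + imm 14 = 0xb994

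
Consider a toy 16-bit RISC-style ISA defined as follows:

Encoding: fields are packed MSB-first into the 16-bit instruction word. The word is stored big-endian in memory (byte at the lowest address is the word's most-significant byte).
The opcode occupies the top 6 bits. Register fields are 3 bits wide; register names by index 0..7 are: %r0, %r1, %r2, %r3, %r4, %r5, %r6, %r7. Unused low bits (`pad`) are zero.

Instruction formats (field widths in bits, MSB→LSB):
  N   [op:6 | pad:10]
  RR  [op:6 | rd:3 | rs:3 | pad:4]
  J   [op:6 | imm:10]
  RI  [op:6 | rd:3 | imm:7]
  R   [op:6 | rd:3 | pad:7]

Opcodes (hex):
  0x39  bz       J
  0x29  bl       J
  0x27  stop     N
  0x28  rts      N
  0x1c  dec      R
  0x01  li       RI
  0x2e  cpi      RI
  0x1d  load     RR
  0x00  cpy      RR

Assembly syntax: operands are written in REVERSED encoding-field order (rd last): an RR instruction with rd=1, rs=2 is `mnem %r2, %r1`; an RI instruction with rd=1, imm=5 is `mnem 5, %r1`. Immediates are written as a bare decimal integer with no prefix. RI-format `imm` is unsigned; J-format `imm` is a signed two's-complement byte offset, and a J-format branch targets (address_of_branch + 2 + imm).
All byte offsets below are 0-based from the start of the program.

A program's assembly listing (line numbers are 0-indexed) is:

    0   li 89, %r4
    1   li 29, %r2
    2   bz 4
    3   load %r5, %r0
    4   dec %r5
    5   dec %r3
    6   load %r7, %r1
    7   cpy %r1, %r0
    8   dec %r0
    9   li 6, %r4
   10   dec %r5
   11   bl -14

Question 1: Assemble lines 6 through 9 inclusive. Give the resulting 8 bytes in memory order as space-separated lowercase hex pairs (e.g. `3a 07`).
74 f0 00 10 70 00 06 06

L6: load op=0x1d:6|rd=1:3|rs=7:3|pad=0:4 ⇒ 0x74f0 ⇒ big 74 f0
L7: cpy op=0x0:6|rd=0:3|rs=1:3|pad=0:4 ⇒ 0x0010 ⇒ big 00 10
L8: dec op=0x1c:6|rd=0:3|pad=0:7 ⇒ 0x7000 ⇒ big 70 00
L9: li op=0x1:6|rd=4:3|imm=6:7 ⇒ 0x0606 ⇒ big 06 06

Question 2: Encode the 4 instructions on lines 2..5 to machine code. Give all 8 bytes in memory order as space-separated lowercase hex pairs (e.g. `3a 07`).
e4 04 74 50 72 80 71 80

L2: bz op=0x39:6|imm=4:10 ⇒ 0xe404 ⇒ big e4 04
L3: load op=0x1d:6|rd=0:3|rs=5:3|pad=0:4 ⇒ 0x7450 ⇒ big 74 50
L4: dec op=0x1c:6|rd=5:3|pad=0:7 ⇒ 0x7280 ⇒ big 72 80
L5: dec op=0x1c:6|rd=3:3|pad=0:7 ⇒ 0x7180 ⇒ big 71 80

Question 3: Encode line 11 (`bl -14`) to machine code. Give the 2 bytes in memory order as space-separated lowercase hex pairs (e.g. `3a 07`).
a7 f2

L11: bl op=0x29:6|imm=-14:10 ⇒ 0xa7f2 ⇒ big a7 f2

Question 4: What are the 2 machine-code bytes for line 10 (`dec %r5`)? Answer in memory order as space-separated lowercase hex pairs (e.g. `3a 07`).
line 10 (dec): pack op=0x1c:6|rd=5:3|pad=0:7 = 0x7280; big→ 72 80

72 80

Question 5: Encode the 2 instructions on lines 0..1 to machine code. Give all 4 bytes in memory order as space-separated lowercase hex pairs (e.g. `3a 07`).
06 59 05 1d

0. li fields op=0x1:6|rd=4:3|imm=89:7 → word 0659h → 06 59
1. li fields op=0x1:6|rd=2:3|imm=29:7 → word 051dh → 05 1d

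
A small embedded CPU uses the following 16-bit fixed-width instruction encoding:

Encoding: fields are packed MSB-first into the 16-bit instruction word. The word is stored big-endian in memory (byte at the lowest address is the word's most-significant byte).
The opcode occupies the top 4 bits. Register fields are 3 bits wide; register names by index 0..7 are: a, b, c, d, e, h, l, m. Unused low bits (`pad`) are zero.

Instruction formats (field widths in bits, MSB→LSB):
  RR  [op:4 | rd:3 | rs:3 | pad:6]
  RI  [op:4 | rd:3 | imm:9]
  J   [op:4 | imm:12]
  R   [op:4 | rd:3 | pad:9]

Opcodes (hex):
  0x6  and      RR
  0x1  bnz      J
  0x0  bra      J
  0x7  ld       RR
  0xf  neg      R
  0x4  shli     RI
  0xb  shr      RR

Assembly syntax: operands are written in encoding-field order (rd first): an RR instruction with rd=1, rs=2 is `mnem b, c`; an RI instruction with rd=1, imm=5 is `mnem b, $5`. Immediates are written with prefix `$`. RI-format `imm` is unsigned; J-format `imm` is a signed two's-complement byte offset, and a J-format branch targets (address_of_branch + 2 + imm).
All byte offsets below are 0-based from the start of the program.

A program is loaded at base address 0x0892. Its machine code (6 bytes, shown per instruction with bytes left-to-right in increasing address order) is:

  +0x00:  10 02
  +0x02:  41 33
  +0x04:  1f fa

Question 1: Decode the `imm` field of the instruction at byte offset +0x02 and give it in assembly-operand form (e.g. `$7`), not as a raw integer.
$307

off 0x02: read 41 33 as big → 0x4133
  op=0x4133>>12=0x4 ⇒ shli (RI)
  rd: (w>>9)&0x7=0x0 → a
  imm: (w>>0)&0x1ff=0x133 → $307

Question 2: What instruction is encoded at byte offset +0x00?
bnz $2

@+00  big-endian(10 02) = 0x1002
  opcode bits[15:12]=0x1: bnz/J
  imm@[11:0]=0x2 ⇒ $2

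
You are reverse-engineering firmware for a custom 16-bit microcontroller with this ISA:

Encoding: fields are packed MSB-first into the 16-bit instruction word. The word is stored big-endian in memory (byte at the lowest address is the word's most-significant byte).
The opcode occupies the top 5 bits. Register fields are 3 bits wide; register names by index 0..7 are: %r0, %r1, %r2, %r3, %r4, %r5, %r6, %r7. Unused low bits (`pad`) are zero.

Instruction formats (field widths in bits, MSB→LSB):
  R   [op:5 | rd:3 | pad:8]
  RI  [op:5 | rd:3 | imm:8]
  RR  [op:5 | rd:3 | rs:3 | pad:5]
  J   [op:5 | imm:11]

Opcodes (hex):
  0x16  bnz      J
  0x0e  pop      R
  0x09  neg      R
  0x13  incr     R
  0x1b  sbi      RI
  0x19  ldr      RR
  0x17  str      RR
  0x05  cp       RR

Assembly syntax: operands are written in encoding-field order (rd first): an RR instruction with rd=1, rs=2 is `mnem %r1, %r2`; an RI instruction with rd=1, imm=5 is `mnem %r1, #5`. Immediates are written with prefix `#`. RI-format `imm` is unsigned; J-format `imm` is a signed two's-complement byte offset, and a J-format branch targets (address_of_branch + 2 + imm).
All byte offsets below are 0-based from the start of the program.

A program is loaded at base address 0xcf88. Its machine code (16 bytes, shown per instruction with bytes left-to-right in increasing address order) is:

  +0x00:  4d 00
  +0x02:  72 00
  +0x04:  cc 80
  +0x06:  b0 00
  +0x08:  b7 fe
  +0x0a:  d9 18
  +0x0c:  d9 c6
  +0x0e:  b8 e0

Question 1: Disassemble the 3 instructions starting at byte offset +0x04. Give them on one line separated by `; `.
off 0x04: read cc 80 as big → 0xcc80
  op=0xcc80>>11=0x19 ⇒ ldr (RR)
  rd@[10:8]=0x4 ⇒ %r4
  rs@[7:5]=0x4 ⇒ %r4
off 0x06: read b0 00 as big → 0xb000
  op=0xb000>>11=0x16 ⇒ bnz (J)
  imm@[10:0]=0x0 ⇒ #0
off 0x08: read b7 fe as big → 0xb7fe
  op=0xb7fe>>11=0x16 ⇒ bnz (J)
  imm@[10:0]=0x7fe (s11→-2) ⇒ #-2

ldr %r4, %r4; bnz #0; bnz #-2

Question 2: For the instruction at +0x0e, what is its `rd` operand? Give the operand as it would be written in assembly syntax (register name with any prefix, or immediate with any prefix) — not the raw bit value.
+0x0e: b8 e0 ⇒ word 0xb8e0 (big)
  top 5b → 0x17 → str [RR]
  [10:8] rd=0 = %r0
  [7:5] rs=7 = %r7

%r0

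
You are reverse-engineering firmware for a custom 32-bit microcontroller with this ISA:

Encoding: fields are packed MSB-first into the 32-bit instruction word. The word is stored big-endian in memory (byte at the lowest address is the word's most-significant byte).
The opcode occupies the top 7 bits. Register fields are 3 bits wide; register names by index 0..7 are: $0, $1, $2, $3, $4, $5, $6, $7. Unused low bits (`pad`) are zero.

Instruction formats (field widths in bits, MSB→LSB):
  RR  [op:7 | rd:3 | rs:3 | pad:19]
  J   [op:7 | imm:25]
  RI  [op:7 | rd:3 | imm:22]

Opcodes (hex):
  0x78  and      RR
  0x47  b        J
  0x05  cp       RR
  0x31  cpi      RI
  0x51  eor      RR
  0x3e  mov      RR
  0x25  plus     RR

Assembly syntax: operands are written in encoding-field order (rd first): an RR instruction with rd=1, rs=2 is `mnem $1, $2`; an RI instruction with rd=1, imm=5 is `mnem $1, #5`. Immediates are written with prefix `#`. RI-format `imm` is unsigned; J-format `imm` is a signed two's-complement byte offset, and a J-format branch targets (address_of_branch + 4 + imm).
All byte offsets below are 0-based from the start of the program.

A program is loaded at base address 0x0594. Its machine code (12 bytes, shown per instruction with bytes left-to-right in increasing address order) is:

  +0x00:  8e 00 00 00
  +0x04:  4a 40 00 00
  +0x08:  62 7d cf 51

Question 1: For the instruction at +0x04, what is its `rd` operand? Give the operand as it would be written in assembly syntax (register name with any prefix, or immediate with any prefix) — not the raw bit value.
@+04  big-endian(4a 40 00 00) = 0x4a400000
  opcode bits[31:25]=0x25: plus/RR
  rd@[24:22]=0x1 ⇒ $1
  rs@[21:19]=0x0 ⇒ $0

$1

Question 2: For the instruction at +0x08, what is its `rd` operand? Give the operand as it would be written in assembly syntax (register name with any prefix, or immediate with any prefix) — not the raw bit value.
+0x08: 62 7d cf 51 ⇒ word 0x627dcf51 (big)
  top 7b → 0x31 → cpi [RI]
  rd@[24:22]=0x1 ⇒ $1
  imm@[21:0]=0x3dcf51 ⇒ #4050769

$1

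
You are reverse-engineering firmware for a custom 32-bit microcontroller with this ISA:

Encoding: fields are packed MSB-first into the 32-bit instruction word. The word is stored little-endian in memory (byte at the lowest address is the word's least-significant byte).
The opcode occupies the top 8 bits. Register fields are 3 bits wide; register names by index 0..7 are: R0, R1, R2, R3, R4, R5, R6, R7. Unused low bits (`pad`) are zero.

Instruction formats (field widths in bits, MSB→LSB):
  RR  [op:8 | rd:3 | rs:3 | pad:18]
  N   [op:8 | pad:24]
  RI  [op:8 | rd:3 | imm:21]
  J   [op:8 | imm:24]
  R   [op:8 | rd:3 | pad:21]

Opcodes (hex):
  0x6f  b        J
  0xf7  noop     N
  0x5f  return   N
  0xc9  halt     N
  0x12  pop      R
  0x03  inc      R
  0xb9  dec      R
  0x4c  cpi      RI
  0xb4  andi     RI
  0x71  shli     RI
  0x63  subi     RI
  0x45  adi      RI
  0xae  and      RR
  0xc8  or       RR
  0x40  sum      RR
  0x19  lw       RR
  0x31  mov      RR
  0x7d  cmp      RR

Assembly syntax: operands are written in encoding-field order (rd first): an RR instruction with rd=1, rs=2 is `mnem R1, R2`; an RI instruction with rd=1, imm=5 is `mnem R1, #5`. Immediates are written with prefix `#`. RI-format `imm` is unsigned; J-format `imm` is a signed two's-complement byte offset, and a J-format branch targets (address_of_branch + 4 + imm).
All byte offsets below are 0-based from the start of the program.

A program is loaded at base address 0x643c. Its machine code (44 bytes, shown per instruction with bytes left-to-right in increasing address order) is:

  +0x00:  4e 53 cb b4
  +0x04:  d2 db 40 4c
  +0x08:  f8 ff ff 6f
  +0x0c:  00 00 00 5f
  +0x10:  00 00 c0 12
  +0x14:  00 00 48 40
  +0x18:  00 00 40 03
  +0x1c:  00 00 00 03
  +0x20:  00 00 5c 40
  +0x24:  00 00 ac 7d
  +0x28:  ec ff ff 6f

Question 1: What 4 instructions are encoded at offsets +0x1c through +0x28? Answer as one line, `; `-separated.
@+1c  little-endian(00 00 00 03) = 0x03000000
  op=0x03000000>>24=0x3 ⇒ inc (R)
  [23:21] rd=0 = R0
@+20  little-endian(00 00 5c 40) = 0x405c0000
  op=0x405c0000>>24=0x40 ⇒ sum (RR)
  [23:21] rd=2 = R2
  [20:18] rs=7 = R7
@+24  little-endian(00 00 ac 7d) = 0x7dac0000
  op=0x7dac0000>>24=0x7d ⇒ cmp (RR)
  [23:21] rd=5 = R5
  [20:18] rs=3 = R3
@+28  little-endian(ec ff ff 6f) = 0x6fffffec
  op=0x6fffffec>>24=0x6f ⇒ b (J)
  [23:0] imm=16777196 (s24→-20) = #-20

inc R0; sum R2, R7; cmp R5, R3; b #-20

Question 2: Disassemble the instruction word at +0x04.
@+04  little-endian(d2 db 40 4c) = 0x4c40dbd2
  opcode bits[31:24]=0x4c: cpi/RI
  rd@[23:21]=0x2 ⇒ R2
  imm@[20:0]=0xdbd2 ⇒ #56274

cpi R2, #56274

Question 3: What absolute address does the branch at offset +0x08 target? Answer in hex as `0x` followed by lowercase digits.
[08] f8 ff ff 6f → 0x6ffffff8
  opcode bits[31:24]=0x6f: b/J
  [23:0] imm=16777208 (s24→-8) = #-8
  target = base 0x643c + off 0x08 + 4 + imm -8 = 0x6440

0x6440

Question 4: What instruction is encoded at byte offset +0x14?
@+14  little-endian(00 00 48 40) = 0x40480000
  top 8b → 0x40 → sum [RR]
  [23:21] rd=2 = R2
  [20:18] rs=2 = R2

sum R2, R2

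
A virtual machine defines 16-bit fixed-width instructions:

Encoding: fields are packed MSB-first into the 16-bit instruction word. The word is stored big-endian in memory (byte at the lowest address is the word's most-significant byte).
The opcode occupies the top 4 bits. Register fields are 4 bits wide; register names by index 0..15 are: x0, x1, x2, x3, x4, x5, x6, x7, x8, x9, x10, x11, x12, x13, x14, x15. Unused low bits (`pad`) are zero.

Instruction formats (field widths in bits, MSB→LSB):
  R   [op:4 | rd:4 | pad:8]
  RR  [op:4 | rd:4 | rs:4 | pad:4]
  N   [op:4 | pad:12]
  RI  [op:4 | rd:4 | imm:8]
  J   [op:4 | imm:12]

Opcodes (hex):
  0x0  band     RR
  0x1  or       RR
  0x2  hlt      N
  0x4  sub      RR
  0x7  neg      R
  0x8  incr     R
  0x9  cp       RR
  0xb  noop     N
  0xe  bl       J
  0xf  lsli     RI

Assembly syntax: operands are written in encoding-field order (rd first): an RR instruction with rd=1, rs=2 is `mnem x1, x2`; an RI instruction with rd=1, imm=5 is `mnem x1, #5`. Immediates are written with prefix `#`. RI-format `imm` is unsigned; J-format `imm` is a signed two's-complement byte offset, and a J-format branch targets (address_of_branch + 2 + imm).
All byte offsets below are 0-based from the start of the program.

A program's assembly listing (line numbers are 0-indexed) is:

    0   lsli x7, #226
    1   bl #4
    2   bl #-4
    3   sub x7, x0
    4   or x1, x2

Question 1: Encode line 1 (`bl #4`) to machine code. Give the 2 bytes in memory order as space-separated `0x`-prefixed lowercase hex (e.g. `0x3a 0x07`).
L1: bl op=0xe:4|imm=4:12 ⇒ 0xe004 ⇒ big e0 04

0xe0 0x04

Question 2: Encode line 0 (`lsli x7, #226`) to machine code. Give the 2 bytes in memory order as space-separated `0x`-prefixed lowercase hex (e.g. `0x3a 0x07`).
0. lsli fields op=0xf:4|rd=7:4|imm=226:8 → word f7e2h → f7 e2

0xf7 0xe2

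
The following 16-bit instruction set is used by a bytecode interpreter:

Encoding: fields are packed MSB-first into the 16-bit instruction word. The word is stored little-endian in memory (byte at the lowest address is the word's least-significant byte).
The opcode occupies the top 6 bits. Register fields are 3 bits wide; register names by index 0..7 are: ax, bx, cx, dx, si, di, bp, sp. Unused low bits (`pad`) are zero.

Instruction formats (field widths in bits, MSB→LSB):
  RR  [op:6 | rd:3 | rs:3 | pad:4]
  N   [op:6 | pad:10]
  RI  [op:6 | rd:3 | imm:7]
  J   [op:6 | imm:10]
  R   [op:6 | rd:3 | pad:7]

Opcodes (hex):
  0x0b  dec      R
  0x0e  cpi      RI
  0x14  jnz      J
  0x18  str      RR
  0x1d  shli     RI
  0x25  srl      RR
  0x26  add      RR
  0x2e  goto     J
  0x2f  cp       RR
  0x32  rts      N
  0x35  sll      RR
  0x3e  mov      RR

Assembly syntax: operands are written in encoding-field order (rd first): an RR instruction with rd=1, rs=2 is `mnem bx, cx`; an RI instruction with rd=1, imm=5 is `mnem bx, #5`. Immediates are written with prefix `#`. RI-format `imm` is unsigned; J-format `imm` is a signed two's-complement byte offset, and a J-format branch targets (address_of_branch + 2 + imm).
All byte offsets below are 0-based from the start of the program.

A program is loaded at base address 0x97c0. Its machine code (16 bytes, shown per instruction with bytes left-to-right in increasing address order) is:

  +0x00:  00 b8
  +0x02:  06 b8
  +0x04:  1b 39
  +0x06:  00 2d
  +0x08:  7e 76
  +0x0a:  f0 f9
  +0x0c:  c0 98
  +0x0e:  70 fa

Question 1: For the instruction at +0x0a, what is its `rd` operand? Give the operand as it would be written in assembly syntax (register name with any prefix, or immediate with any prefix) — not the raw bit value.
+0x0a: f0 f9 ⇒ word 0xf9f0 (little)
  opcode bits[15:10]=0x3e: mov/RR
  [9:7] rd=3 = dx
  [6:4] rs=7 = sp

dx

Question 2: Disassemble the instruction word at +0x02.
goto #6

off 0x02: read 06 b8 as little → 0xb806
  op=0xb806>>10=0x2e ⇒ goto (J)
  imm@[9:0]=0x6 ⇒ #6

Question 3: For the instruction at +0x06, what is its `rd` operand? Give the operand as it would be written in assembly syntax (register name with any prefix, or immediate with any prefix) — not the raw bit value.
[06] 00 2d → 0x2d00
  op=0x2d00>>10=0xb ⇒ dec (R)
  [9:7] rd=2 = cx

cx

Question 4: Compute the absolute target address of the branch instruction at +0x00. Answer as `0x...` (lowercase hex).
0x97c2

+0x00: 00 b8 ⇒ word 0xb800 (little)
  top 6b → 0x2e → goto [J]
  imm@[9:0]=0x0 ⇒ #0
  target = base 0x97c0 + off 0x00 + 2 + imm 0 = 0x97c2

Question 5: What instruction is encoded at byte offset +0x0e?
off 0x0e: read 70 fa as little → 0xfa70
  op=0xfa70>>10=0x3e ⇒ mov (RR)
  rd: (w>>7)&0x7=0x4 → si
  rs: (w>>4)&0x7=0x7 → sp

mov si, sp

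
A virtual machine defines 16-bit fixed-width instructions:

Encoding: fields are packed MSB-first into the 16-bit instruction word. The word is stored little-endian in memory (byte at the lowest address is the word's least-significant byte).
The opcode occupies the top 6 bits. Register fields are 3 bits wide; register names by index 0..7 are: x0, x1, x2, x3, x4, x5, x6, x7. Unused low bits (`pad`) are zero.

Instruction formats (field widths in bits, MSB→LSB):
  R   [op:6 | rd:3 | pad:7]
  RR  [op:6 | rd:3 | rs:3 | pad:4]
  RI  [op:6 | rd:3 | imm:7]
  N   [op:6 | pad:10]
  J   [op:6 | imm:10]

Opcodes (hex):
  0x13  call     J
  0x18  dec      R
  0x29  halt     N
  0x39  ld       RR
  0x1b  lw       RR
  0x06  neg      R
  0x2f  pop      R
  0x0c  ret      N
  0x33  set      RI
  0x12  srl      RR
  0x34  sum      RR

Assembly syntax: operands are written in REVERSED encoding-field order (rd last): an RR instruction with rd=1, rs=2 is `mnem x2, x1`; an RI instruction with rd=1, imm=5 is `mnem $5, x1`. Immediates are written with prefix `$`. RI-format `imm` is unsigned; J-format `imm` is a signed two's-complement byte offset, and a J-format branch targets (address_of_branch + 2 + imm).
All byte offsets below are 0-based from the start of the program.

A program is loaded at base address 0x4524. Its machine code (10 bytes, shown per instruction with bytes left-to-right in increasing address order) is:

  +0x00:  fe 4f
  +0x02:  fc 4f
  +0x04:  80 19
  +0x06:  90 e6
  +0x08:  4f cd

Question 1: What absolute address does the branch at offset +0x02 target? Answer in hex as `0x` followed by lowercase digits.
+0x02: fc 4f ⇒ word 0x4ffc (little)
  top 6b → 0x13 → call [J]
  imm@[9:0]=0x3fc (s10→-4) ⇒ $-4
  target = base 0x4524 + off 0x02 + 2 + imm -4 = 0x4524

0x4524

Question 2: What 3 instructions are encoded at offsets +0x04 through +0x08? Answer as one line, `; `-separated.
@+04  little-endian(80 19) = 0x1980
  op=0x1980>>10=0x6 ⇒ neg (R)
  rd@[9:7]=0x3 ⇒ x3
@+06  little-endian(90 e6) = 0xe690
  op=0xe690>>10=0x39 ⇒ ld (RR)
  rd@[9:7]=0x5 ⇒ x5
  rs@[6:4]=0x1 ⇒ x1
@+08  little-endian(4f cd) = 0xcd4f
  op=0xcd4f>>10=0x33 ⇒ set (RI)
  rd@[9:7]=0x2 ⇒ x2
  imm@[6:0]=0x4f ⇒ $79

neg x3; ld x1, x5; set $79, x2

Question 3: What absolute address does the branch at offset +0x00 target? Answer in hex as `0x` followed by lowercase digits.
@+00  little-endian(fe 4f) = 0x4ffe
  opcode bits[15:10]=0x13: call/J
  imm@[9:0]=0x3fe (s10→-2) ⇒ $-2
  target = base 0x4524 + off 0x00 + 2 + imm -2 = 0x4524

0x4524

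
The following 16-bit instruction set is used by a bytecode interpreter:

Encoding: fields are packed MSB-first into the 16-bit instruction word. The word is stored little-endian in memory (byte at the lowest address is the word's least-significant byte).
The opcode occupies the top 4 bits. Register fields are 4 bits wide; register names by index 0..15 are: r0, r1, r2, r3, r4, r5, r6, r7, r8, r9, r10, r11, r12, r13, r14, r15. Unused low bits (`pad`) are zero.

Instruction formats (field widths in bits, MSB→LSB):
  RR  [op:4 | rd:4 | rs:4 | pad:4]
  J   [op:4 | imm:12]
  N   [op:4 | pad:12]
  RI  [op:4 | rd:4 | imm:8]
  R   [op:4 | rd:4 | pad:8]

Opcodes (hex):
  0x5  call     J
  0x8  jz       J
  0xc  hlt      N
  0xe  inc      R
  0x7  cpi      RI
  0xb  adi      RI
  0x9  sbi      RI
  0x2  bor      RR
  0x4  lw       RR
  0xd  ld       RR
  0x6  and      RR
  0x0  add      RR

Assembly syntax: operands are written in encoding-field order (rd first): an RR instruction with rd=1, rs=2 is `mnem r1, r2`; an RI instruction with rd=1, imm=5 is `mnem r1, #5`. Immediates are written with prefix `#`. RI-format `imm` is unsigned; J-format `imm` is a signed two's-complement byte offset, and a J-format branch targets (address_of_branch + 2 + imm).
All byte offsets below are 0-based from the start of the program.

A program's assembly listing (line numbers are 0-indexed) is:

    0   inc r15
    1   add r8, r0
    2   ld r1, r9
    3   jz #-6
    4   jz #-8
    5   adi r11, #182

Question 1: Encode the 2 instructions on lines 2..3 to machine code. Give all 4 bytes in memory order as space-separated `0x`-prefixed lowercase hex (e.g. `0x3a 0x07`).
L2: ld op=0xd:4|rd=1:4|rs=9:4|pad=0:4 ⇒ 0xd190 ⇒ little 90 d1
L3: jz op=0x8:4|imm=-6:12 ⇒ 0x8ffa ⇒ little fa 8f

0x90 0xd1 0xfa 0x8f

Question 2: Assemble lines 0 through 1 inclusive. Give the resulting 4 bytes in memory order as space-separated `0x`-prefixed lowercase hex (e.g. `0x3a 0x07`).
0x00 0xef 0x00 0x08

line 0 (inc): pack op=0xe:4|rd=15:4|pad=0:8 = 0xef00; little→ 00 ef
line 1 (add): pack op=0x0:4|rd=8:4|rs=0:4|pad=0:4 = 0x0800; little→ 00 08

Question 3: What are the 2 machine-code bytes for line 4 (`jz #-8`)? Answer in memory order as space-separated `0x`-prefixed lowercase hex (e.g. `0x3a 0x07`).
L4: jz op=0x8:4|imm=-8:12 ⇒ 0x8ff8 ⇒ little f8 8f

0xf8 0x8f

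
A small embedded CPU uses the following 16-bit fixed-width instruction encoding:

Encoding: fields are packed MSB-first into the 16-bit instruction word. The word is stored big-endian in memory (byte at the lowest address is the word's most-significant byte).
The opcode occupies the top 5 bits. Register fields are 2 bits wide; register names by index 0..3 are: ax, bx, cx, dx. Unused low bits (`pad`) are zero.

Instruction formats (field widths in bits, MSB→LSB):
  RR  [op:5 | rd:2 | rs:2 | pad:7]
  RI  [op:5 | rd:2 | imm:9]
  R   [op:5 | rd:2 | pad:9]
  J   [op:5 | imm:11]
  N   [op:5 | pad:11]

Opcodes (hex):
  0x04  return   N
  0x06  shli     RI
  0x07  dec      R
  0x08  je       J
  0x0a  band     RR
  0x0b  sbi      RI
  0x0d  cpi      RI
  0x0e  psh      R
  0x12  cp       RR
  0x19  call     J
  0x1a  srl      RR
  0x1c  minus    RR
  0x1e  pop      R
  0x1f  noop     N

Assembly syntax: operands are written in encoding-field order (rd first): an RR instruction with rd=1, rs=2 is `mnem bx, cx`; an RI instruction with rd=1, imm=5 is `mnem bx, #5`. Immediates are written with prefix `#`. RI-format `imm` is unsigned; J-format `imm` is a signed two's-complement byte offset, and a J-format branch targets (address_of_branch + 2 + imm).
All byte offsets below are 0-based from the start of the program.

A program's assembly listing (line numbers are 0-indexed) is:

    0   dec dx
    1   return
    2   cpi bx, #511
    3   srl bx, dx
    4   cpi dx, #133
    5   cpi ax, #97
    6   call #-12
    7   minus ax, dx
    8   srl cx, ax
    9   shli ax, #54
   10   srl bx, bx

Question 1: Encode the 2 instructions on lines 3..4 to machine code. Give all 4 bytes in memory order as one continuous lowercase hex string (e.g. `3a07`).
line 3 (srl): pack op=0x1a:5|rd=1:2|rs=3:2|pad=0:7 = 0xd380; big→ d3 80
line 4 (cpi): pack op=0xd:5|rd=3:2|imm=133:9 = 0x6e85; big→ 6e 85

d3806e85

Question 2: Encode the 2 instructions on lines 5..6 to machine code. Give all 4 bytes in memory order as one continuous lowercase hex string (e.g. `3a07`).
6861cff4

line 5 (cpi): pack op=0xd:5|rd=0:2|imm=97:9 = 0x6861; big→ 68 61
line 6 (call): pack op=0x19:5|imm=-12:11 = 0xcff4; big→ cf f4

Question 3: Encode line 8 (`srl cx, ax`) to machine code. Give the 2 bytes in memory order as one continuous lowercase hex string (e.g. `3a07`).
8. srl fields op=0x1a:5|rd=2:2|rs=0:2|pad=0:7 → word d400h → d4 00

d400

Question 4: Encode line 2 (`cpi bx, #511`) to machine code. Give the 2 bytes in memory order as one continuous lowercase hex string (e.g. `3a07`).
2. cpi fields op=0xd:5|rd=1:2|imm=511:9 → word 6bffh → 6b ff

6bff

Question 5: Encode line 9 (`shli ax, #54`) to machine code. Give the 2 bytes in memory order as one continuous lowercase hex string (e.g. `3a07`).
3036

line 9 (shli): pack op=0x6:5|rd=0:2|imm=54:9 = 0x3036; big→ 30 36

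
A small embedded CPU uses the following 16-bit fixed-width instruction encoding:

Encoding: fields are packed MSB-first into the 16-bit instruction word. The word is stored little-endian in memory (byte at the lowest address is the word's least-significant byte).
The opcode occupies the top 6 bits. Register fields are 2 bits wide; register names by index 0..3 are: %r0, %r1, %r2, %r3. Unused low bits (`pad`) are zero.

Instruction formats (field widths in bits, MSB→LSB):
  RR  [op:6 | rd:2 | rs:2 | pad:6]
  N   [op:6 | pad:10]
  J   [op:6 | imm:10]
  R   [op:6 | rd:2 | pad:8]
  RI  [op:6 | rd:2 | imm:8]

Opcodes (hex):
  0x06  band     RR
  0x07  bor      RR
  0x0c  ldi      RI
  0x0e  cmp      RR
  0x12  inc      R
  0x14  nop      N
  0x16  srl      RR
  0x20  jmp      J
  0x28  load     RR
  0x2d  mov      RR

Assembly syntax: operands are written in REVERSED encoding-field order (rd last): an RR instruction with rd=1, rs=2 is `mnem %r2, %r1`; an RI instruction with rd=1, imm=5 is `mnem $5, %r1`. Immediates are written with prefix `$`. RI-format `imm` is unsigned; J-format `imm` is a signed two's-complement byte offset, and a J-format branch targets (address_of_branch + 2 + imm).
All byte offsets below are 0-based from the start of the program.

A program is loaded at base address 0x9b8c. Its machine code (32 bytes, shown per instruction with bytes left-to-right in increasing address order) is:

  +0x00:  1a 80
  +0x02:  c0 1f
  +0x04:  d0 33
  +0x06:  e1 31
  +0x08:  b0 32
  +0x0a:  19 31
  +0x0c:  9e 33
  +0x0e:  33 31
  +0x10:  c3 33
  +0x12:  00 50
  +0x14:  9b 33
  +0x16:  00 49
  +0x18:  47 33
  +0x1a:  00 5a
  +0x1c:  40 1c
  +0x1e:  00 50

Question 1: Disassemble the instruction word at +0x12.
off 0x12: read 00 50 as little → 0x5000
  op=0x5000>>10=0x14 ⇒ nop (N)

nop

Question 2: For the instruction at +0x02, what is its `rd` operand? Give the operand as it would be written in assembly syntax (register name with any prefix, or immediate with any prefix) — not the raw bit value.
%r3

off 0x02: read c0 1f as little → 0x1fc0
  op=0x1fc0>>10=0x7 ⇒ bor (RR)
  [9:8] rd=3 = %r3
  [7:6] rs=3 = %r3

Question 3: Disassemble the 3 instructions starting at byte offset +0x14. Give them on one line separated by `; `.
ldi $155, %r3; inc %r1; ldi $71, %r3

@+14  little-endian(9b 33) = 0x339b
  top 6b → 0xc → ldi [RI]
  rd@[9:8]=0x3 ⇒ %r3
  imm@[7:0]=0x9b ⇒ $155
@+16  little-endian(00 49) = 0x4900
  top 6b → 0x12 → inc [R]
  rd@[9:8]=0x1 ⇒ %r1
@+18  little-endian(47 33) = 0x3347
  top 6b → 0xc → ldi [RI]
  rd@[9:8]=0x3 ⇒ %r3
  imm@[7:0]=0x47 ⇒ $71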